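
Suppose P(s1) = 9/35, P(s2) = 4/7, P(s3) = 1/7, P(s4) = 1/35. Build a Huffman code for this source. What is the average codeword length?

1.6 bits/symbol

Repeatedly combine the two least-probable nodes; the expected code length is the sum of the merged weights.
merge 1/35 + 1/7 → 6/35
merge 6/35 + 9/35 → 3/7
merge 3/7 + 4/7 → 1
L = 6/35 + 3/7 + 1 = 8/5 = 1.6 bits/symbol.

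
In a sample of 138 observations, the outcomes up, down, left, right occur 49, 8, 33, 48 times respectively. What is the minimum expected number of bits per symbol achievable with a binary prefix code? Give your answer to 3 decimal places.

1.942 bits/symbol

Probabilities are the counts divided by 138.
Repeatedly combine the two least-probable nodes; the expected code length is the sum of the merged weights.
merge 4/69 + 11/46 → 41/138
merge 41/138 + 8/23 → 89/138
merge 49/138 + 89/138 → 1
L = 41/138 + 89/138 + 1 = 134/69 ≈ 1.942 bits/symbol.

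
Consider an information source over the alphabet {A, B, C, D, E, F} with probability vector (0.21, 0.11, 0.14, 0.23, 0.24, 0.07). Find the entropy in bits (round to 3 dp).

2.471 bits

H = −Σ pᵢ log₂ pᵢ.
−0.21·log₂(0.21) = 0.4728
−0.11·log₂(0.11) = 0.3503
−0.14·log₂(0.14) = 0.3971
−0.23·log₂(0.23) = 0.4877
−0.24·log₂(0.24) = 0.4941
−0.07·log₂(0.07) = 0.2686
Sum ≈ 2.4706 → 2.471 bits.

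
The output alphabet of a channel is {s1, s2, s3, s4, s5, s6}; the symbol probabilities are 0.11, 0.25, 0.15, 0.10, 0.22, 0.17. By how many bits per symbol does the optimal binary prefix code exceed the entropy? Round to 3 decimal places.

Entropy H = −Σ p log₂ p ≈ 2.5082 bits.
Huffman merges: 1/10+11/100→21/100; 3/20+17/100→8/25; 21/100+11/50→43/100; 1/4+8/25→57/100; 43/100+57/100→1. L = 253/100 ≈ 2.5300.
L − H = 2.5300 − 2.5082 = 0.022 bits.

0.022 bits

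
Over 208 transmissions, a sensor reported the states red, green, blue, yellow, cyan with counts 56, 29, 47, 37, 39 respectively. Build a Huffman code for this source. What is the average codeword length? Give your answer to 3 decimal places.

2.317 bits/symbol

Probabilities are the counts divided by 208.
Repeatedly combine the two least-probable nodes; the expected code length is the sum of the merged weights.
merge 29/208 + 37/208 → 33/104
merge 3/16 + 47/208 → 43/104
merge 7/26 + 33/104 → 61/104
merge 43/104 + 61/104 → 1
L = 33/104 + 43/104 + 61/104 + 1 = 241/104 ≈ 2.317 bits/symbol.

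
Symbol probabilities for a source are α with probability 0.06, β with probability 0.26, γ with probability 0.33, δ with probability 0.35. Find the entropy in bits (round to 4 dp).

H = −Σ pᵢ log₂ pᵢ.
−0.06·log₂(0.06) = 0.2435
−0.26·log₂(0.26) = 0.5053
−0.33·log₂(0.33) = 0.5278
−0.35·log₂(0.35) = 0.5301
Sum ≈ 1.8067 → 1.8067 bits.

1.8067 bits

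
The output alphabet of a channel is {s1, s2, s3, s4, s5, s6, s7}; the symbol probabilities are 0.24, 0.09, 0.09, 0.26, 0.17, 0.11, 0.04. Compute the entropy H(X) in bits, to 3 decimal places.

2.595 bits

H = −Σ pᵢ log₂ pᵢ.
−0.24·log₂(0.24) = 0.4941
−0.09·log₂(0.09) = 0.3127
−0.09·log₂(0.09) = 0.3127
−0.26·log₂(0.26) = 0.5053
−0.17·log₂(0.17) = 0.4346
−0.11·log₂(0.11) = 0.3503
−0.04·log₂(0.04) = 0.1858
Sum ≈ 2.5954 → 2.595 bits.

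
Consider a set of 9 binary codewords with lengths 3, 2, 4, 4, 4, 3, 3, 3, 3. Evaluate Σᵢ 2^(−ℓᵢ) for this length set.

1.0625

With common denominator 2^4 = 16: Σ 2^(−ℓᵢ) = 2/16 + 4/16 + 1/16 + 1/16 + 1/16 + 2/16 + 2/16 + 2/16 + 2/16 = 17/16 = 1.0625.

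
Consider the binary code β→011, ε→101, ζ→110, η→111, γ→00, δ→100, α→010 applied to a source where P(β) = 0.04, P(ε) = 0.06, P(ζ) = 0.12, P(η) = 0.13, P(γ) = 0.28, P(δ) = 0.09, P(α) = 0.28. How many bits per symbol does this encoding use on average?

L̄ = Σ pᵢ·ℓᵢ = 0.04·3 + 0.06·3 + 0.12·3 + 0.13·3 + 0.28·2 + 0.09·3 + 0.28·3 = 2.72 bits/symbol.

2.72 bits/symbol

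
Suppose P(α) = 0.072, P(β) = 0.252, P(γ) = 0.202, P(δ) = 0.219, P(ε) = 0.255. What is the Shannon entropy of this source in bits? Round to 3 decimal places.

2.223 bits

H = −Σ pᵢ log₂ pᵢ.
−0.072·log₂(0.072) = 0.2733
−0.252·log₂(0.252) = 0.5011
−0.202·log₂(0.202) = 0.4661
−0.219·log₂(0.219) = 0.4798
−0.255·log₂(0.255) = 0.5027
Sum ≈ 2.2231 → 2.223 bits.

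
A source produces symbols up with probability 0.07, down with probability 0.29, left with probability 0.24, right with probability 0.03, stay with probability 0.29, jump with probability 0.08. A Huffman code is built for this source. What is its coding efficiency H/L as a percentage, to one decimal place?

98.3%

Entropy H = −Σ p log₂ p ≈ 2.2418 bits.
Huffman merges: 3/100+7/100→1/10; 2/25+1/10→9/50; 9/50+6/25→21/50; 29/100+29/100→29/50; 21/50+29/50→1. L = 57/25 ≈ 2.2800.
Efficiency = H/L = 2.2418/2.2800 = 98.3%.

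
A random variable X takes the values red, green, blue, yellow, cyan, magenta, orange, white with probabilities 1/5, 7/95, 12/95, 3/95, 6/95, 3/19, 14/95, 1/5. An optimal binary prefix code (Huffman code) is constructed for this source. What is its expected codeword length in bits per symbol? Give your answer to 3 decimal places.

Repeatedly combine the two least-probable nodes; the expected code length is the sum of the merged weights.
merge 3/95 + 6/95 → 9/95
merge 7/95 + 9/95 → 16/95
merge 12/95 + 14/95 → 26/95
merge 3/19 + 16/95 → 31/95
merge 1/5 + 1/5 → 2/5
merge 26/95 + 31/95 → 3/5
merge 2/5 + 3/5 → 1
L = 9/95 + 16/95 + 26/95 + 31/95 + 2/5 + 3/5 + 1 = 272/95 ≈ 2.863 bits/symbol.

2.863 bits/symbol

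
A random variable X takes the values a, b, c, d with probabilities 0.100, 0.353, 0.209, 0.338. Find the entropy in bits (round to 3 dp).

1.863 bits

H = −Σ pᵢ log₂ pᵢ.
−0.100·log₂(0.100) = 0.3322
−0.353·log₂(0.353) = 0.5303
−0.209·log₂(0.209) = 0.4720
−0.338·log₂(0.338) = 0.5289
Sum ≈ 1.8634 → 1.863 bits.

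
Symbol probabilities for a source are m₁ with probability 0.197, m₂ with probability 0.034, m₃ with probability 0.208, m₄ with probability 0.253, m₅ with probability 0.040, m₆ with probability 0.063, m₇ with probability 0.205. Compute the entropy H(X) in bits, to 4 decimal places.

2.5061 bits

H = −Σ pᵢ log₂ pᵢ.
−0.197·log₂(0.197) = 0.4617
−0.034·log₂(0.034) = 0.1659
−0.208·log₂(0.208) = 0.4712
−0.253·log₂(0.253) = 0.5016
−0.040·log₂(0.040) = 0.1858
−0.063·log₂(0.063) = 0.2513
−0.205·log₂(0.205) = 0.4687
Sum ≈ 2.5061 → 2.5061 bits.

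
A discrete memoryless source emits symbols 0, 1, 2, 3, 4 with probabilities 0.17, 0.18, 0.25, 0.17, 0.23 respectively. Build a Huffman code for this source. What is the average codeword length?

2.34 bits/symbol

Repeatedly combine the two least-probable nodes; the expected code length is the sum of the merged weights.
merge 17/100 + 17/100 → 17/50
merge 9/50 + 23/100 → 41/100
merge 1/4 + 17/50 → 59/100
merge 41/100 + 59/100 → 1
L = 17/50 + 41/100 + 59/100 + 1 = 117/50 = 2.34 bits/symbol.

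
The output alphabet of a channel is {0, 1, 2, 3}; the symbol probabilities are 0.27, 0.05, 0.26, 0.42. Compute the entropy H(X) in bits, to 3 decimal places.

1.757 bits

H = −Σ pᵢ log₂ pᵢ.
−0.27·log₂(0.27) = 0.5100
−0.05·log₂(0.05) = 0.2161
−0.26·log₂(0.26) = 0.5053
−0.42·log₂(0.42) = 0.5256
Sum ≈ 1.7571 → 1.757 bits.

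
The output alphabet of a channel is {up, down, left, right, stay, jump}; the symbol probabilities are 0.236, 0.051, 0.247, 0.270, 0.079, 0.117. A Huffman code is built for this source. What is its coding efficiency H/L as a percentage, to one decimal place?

99.7%

Entropy H = −Σ p log₂ p ≈ 2.3704 bits.
Huffman merges: 51/1000+79/1000→13/100; 117/1000+13/100→247/1000; 59/250+247/1000→483/1000; 247/1000+27/100→517/1000; 483/1000+517/1000→1. L = 2377/1000 ≈ 2.3770.
Efficiency = H/L = 2.3704/2.3770 = 99.7%.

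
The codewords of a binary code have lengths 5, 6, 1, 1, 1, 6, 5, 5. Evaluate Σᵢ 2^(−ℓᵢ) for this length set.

With common denominator 2^6 = 64: Σ 2^(−ℓᵢ) = 2/64 + 1/64 + 32/64 + 32/64 + 32/64 + 1/64 + 2/64 + 2/64 = 104/64 = 1.625.

1.625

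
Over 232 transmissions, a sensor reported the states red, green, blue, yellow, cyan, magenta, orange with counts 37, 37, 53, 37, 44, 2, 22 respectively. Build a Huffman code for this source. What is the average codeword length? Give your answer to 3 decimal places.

Probabilities are the counts divided by 232.
Repeatedly combine the two least-probable nodes; the expected code length is the sum of the merged weights.
merge 1/116 + 11/116 → 3/29
merge 3/29 + 37/232 → 61/232
merge 37/232 + 37/232 → 37/116
merge 11/58 + 53/232 → 97/232
merge 61/232 + 37/116 → 135/232
merge 97/232 + 135/232 → 1
L = 3/29 + 61/232 + 37/116 + 97/232 + 135/232 + 1 = 623/232 ≈ 2.685 bits/symbol.

2.685 bits/symbol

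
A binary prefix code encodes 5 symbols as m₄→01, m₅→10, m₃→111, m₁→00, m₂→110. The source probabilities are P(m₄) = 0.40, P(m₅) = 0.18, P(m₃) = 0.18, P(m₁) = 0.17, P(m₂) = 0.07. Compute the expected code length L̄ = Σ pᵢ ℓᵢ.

2.25 bits/symbol

L̄ = Σ pᵢ·ℓᵢ = 0.40·2 + 0.18·2 + 0.18·3 + 0.17·2 + 0.07·3 = 2.25 bits/symbol.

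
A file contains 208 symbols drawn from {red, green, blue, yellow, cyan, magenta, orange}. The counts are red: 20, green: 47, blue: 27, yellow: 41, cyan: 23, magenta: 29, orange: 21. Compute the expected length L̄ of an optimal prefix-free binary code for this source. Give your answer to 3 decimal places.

2.774 bits/symbol

Probabilities are the counts divided by 208.
Repeatedly combine the two least-probable nodes; the expected code length is the sum of the merged weights.
merge 5/52 + 21/208 → 41/208
merge 23/208 + 27/208 → 25/104
merge 29/208 + 41/208 → 35/104
merge 41/208 + 47/208 → 11/26
merge 25/104 + 35/104 → 15/26
merge 11/26 + 15/26 → 1
L = 41/208 + 25/104 + 35/104 + 11/26 + 15/26 + 1 = 577/208 ≈ 2.774 bits/symbol.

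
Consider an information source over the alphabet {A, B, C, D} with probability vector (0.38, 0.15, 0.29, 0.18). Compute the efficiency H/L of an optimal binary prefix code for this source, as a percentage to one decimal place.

Entropy H = −Σ p log₂ p ≈ 1.9042 bits.
Huffman merges: 3/20+9/50→33/100; 29/100+33/100→31/50; 19/50+31/50→1. L = 39/20 ≈ 1.9500.
Efficiency = H/L = 1.9042/1.9500 = 97.7%.

97.7%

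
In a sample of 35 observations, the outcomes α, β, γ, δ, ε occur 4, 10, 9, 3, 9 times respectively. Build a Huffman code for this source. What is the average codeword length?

2.2 bits/symbol

Probabilities are the counts divided by 35.
Repeatedly combine the two least-probable nodes; the expected code length is the sum of the merged weights.
merge 3/35 + 4/35 → 1/5
merge 1/5 + 9/35 → 16/35
merge 9/35 + 2/7 → 19/35
merge 16/35 + 19/35 → 1
L = 1/5 + 16/35 + 19/35 + 1 = 11/5 = 2.2 bits/symbol.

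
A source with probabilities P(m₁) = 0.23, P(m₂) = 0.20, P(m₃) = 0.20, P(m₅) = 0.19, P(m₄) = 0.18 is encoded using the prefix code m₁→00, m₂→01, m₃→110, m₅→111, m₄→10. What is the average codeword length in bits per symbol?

L̄ = Σ pᵢ·ℓᵢ = 0.23·2 + 0.20·2 + 0.20·3 + 0.19·3 + 0.18·2 = 2.39 bits/symbol.

2.39 bits/symbol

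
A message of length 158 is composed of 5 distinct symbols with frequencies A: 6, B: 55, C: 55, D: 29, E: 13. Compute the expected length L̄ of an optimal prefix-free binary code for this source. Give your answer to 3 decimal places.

2.076 bits/symbol

Probabilities are the counts divided by 158.
Repeatedly combine the two least-probable nodes; the expected code length is the sum of the merged weights.
merge 3/79 + 13/158 → 19/158
merge 19/158 + 29/158 → 24/79
merge 24/79 + 55/158 → 103/158
merge 55/158 + 103/158 → 1
L = 19/158 + 24/79 + 103/158 + 1 = 164/79 ≈ 2.076 bits/symbol.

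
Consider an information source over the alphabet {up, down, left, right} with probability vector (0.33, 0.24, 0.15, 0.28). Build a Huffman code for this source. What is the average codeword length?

2 bits/symbol

Repeatedly combine the two least-probable nodes; the expected code length is the sum of the merged weights.
merge 3/20 + 6/25 → 39/100
merge 7/25 + 33/100 → 61/100
merge 39/100 + 61/100 → 1
L = 39/100 + 61/100 + 1 = 2 bits/symbol.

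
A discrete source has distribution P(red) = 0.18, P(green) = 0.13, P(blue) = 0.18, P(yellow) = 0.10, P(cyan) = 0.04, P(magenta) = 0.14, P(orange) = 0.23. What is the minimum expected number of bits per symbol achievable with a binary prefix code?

Repeatedly combine the two least-probable nodes; the expected code length is the sum of the merged weights.
merge 1/25 + 1/10 → 7/50
merge 13/100 + 7/50 → 27/100
merge 7/50 + 9/50 → 8/25
merge 9/50 + 23/100 → 41/100
merge 27/100 + 8/25 → 59/100
merge 41/100 + 59/100 → 1
L = 7/50 + 27/100 + 8/25 + 41/100 + 59/100 + 1 = 273/100 = 2.73 bits/symbol.

2.73 bits/symbol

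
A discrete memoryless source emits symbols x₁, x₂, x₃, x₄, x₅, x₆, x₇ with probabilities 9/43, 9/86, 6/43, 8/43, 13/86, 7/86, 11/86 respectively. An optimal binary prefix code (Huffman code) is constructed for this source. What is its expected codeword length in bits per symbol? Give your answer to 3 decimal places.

Repeatedly combine the two least-probable nodes; the expected code length is the sum of the merged weights.
merge 7/86 + 9/86 → 8/43
merge 11/86 + 6/43 → 23/86
merge 13/86 + 8/43 → 29/86
merge 8/43 + 9/43 → 17/43
merge 23/86 + 29/86 → 26/43
merge 17/43 + 26/43 → 1
L = 8/43 + 23/86 + 29/86 + 17/43 + 26/43 + 1 = 120/43 ≈ 2.791 bits/symbol.

2.791 bits/symbol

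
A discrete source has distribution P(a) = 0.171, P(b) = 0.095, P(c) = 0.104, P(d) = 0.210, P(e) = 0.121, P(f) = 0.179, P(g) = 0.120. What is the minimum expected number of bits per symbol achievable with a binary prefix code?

Repeatedly combine the two least-probable nodes; the expected code length is the sum of the merged weights.
merge 19/200 + 13/125 → 199/1000
merge 3/25 + 121/1000 → 241/1000
merge 171/1000 + 179/1000 → 7/20
merge 199/1000 + 21/100 → 409/1000
merge 241/1000 + 7/20 → 591/1000
merge 409/1000 + 591/1000 → 1
L = 199/1000 + 241/1000 + 7/20 + 409/1000 + 591/1000 + 1 = 279/100 = 2.79 bits/symbol.

2.79 bits/symbol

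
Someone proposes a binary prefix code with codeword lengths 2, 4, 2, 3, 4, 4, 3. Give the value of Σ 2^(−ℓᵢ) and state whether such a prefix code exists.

With common denominator 2^4 = 16: Σ 2^(−ℓᵢ) = 4/16 + 1/16 + 4/16 + 2/16 + 1/16 + 1/16 + 2/16 = 15/16 = 0.9375.
Kraft's inequality requires Σ ≤ 1; here Σ = 0.9375 ≤ 1, so such a prefix code exists.

0.9375; yes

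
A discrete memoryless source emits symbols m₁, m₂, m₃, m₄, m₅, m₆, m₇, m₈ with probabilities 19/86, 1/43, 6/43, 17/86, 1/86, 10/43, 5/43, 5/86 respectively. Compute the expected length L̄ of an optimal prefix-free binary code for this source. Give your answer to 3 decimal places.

2.674 bits/symbol

Repeatedly combine the two least-probable nodes; the expected code length is the sum of the merged weights.
merge 1/86 + 1/43 → 3/86
merge 3/86 + 5/86 → 4/43
merge 4/43 + 5/43 → 9/43
merge 6/43 + 17/86 → 29/86
merge 9/43 + 19/86 → 37/86
merge 10/43 + 29/86 → 49/86
merge 37/86 + 49/86 → 1
L = 3/86 + 4/43 + 9/43 + 29/86 + 37/86 + 49/86 + 1 = 115/43 ≈ 2.674 bits/symbol.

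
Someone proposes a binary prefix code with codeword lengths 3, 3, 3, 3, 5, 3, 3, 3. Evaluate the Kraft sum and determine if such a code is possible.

With common denominator 2^5 = 32: Σ 2^(−ℓᵢ) = 4/32 + 4/32 + 4/32 + 4/32 + 1/32 + 4/32 + 4/32 + 4/32 = 29/32 = 0.90625.
Kraft's inequality requires Σ ≤ 1; here Σ = 0.90625 ≤ 1, so such a prefix code exists.

0.90625; yes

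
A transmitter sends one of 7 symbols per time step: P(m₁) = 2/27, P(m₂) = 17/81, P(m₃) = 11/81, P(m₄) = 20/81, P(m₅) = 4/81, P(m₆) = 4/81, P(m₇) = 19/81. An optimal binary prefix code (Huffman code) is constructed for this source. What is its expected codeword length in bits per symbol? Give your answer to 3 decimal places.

Repeatedly combine the two least-probable nodes; the expected code length is the sum of the merged weights.
merge 4/81 + 4/81 → 8/81
merge 2/27 + 8/81 → 14/81
merge 11/81 + 14/81 → 25/81
merge 17/81 + 19/81 → 4/9
merge 20/81 + 25/81 → 5/9
merge 4/9 + 5/9 → 1
L = 8/81 + 14/81 + 25/81 + 4/9 + 5/9 + 1 = 209/81 ≈ 2.580 bits/symbol.

2.580 bits/symbol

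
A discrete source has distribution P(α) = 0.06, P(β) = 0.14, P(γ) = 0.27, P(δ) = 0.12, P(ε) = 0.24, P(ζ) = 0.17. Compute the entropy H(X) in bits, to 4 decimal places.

2.4465 bits

H = −Σ pᵢ log₂ pᵢ.
−0.06·log₂(0.06) = 0.2435
−0.14·log₂(0.14) = 0.3971
−0.27·log₂(0.27) = 0.5100
−0.12·log₂(0.12) = 0.3671
−0.24·log₂(0.24) = 0.4941
−0.17·log₂(0.17) = 0.4346
Sum ≈ 2.4465 → 2.4465 bits.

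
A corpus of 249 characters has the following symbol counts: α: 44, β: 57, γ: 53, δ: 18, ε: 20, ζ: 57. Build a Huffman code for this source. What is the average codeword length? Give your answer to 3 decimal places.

Probabilities are the counts divided by 249.
Repeatedly combine the two least-probable nodes; the expected code length is the sum of the merged weights.
merge 6/83 + 20/249 → 38/249
merge 38/249 + 44/249 → 82/249
merge 53/249 + 19/83 → 110/249
merge 19/83 + 82/249 → 139/249
merge 110/249 + 139/249 → 1
L = 38/249 + 82/249 + 110/249 + 139/249 + 1 = 206/83 ≈ 2.482 bits/symbol.

2.482 bits/symbol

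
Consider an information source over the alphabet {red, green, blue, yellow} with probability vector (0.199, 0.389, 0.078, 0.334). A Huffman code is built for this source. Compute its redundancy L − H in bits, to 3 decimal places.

0.079 bits

Entropy H = −Σ p log₂ p ≈ 1.8089 bits.
Huffman merges: 39/500+199/1000→277/1000; 277/1000+167/500→611/1000; 389/1000+611/1000→1. L = 236/125 ≈ 1.8880.
L − H = 1.8880 − 1.8089 = 0.079 bits.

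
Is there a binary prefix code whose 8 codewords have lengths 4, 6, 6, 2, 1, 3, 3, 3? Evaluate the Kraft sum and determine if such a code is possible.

With common denominator 2^6 = 64: Σ 2^(−ℓᵢ) = 4/64 + 1/64 + 1/64 + 16/64 + 32/64 + 8/64 + 8/64 + 8/64 = 78/64 = 1.21875.
Kraft's inequality requires Σ ≤ 1; here Σ = 1.21875 > 1, so no such prefix code exists.

1.21875; no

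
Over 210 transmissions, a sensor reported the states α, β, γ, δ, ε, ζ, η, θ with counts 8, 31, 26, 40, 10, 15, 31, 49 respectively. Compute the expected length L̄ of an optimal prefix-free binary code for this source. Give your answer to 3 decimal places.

2.819 bits/symbol

Probabilities are the counts divided by 210.
Repeatedly combine the two least-probable nodes; the expected code length is the sum of the merged weights.
merge 4/105 + 1/21 → 3/35
merge 1/14 + 3/35 → 11/70
merge 13/105 + 31/210 → 19/70
merge 31/210 + 11/70 → 32/105
merge 4/21 + 7/30 → 89/210
merge 19/70 + 32/105 → 121/210
merge 89/210 + 121/210 → 1
L = 3/35 + 11/70 + 19/70 + 32/105 + 89/210 + 121/210 + 1 = 296/105 ≈ 2.819 bits/symbol.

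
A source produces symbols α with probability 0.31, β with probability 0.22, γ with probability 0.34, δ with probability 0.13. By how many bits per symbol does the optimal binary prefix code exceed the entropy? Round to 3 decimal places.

0.084 bits

Entropy H = −Σ p log₂ p ≈ 1.9162 bits.
Huffman merges: 13/100+11/50→7/20; 31/100+17/50→13/20; 7/20+13/20→1. L = 2 ≈ 2.0000.
L − H = 2.0000 − 1.9162 = 0.084 bits.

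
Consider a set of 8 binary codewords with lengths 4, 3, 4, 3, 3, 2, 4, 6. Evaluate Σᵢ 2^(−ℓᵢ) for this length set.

0.828125

With common denominator 2^6 = 64: Σ 2^(−ℓᵢ) = 4/64 + 8/64 + 4/64 + 8/64 + 8/64 + 16/64 + 4/64 + 1/64 = 53/64 = 0.828125.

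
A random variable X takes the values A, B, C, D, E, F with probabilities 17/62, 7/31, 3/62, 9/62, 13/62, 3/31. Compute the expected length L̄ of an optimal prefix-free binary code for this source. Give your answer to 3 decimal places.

Repeatedly combine the two least-probable nodes; the expected code length is the sum of the merged weights.
merge 3/62 + 3/31 → 9/62
merge 9/62 + 9/62 → 9/31
merge 13/62 + 7/31 → 27/62
merge 17/62 + 9/31 → 35/62
merge 27/62 + 35/62 → 1
L = 9/62 + 9/31 + 27/62 + 35/62 + 1 = 151/62 ≈ 2.435 bits/symbol.

2.435 bits/symbol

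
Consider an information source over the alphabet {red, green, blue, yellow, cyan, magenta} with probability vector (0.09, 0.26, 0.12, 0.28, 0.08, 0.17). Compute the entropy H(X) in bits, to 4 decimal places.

H = −Σ pᵢ log₂ pᵢ.
−0.09·log₂(0.09) = 0.3127
−0.26·log₂(0.26) = 0.5053
−0.12·log₂(0.12) = 0.3671
−0.28·log₂(0.28) = 0.5142
−0.08·log₂(0.08) = 0.2915
−0.17·log₂(0.17) = 0.4346
Sum ≈ 2.4253 → 2.4253 bits.

2.4253 bits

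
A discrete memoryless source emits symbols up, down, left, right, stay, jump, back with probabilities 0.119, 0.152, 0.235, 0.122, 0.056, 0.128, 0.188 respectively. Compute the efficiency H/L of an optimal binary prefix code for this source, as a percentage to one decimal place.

Entropy H = −Σ p log₂ p ≈ 2.7056 bits.
Huffman merges: 7/125+119/1000→7/40; 61/500+16/125→1/4; 19/125+7/40→327/1000; 47/250+47/200→423/1000; 1/4+327/1000→577/1000; 423/1000+577/1000→1. L = 344/125 ≈ 2.7520.
Efficiency = H/L = 2.7056/2.7520 = 98.3%.

98.3%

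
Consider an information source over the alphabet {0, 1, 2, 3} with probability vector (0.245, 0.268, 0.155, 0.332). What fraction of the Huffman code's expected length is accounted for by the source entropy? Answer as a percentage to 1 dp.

Entropy H = −Σ p log₂ p ≈ 1.9513 bits.
Huffman merges: 31/200+49/200→2/5; 67/250+83/250→3/5; 2/5+3/5→1. L = 2 ≈ 2.0000.
Efficiency = H/L = 1.9513/2.0000 = 97.6%.

97.6%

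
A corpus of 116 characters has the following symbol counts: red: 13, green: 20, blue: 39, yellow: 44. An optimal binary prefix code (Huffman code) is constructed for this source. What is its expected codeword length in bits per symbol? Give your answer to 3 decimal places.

1.905 bits/symbol

Probabilities are the counts divided by 116.
Repeatedly combine the two least-probable nodes; the expected code length is the sum of the merged weights.
merge 13/116 + 5/29 → 33/116
merge 33/116 + 39/116 → 18/29
merge 11/29 + 18/29 → 1
L = 33/116 + 18/29 + 1 = 221/116 ≈ 1.905 bits/symbol.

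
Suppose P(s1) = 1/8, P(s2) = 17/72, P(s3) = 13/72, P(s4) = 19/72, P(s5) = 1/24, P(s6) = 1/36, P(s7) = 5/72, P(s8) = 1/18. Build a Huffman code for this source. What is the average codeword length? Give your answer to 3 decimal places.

Repeatedly combine the two least-probable nodes; the expected code length is the sum of the merged weights.
merge 1/36 + 1/24 → 5/72
merge 1/18 + 5/72 → 1/8
merge 5/72 + 1/8 → 7/36
merge 1/8 + 13/72 → 11/36
merge 7/36 + 17/72 → 31/72
merge 19/72 + 11/36 → 41/72
merge 31/72 + 41/72 → 1
L = 5/72 + 1/8 + 7/36 + 11/36 + 31/72 + 41/72 + 1 = 97/36 ≈ 2.694 bits/symbol.

2.694 bits/symbol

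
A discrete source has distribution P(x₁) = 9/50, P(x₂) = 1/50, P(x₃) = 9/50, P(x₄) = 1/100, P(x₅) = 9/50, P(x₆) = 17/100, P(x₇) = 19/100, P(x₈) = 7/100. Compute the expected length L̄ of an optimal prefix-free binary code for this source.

Repeatedly combine the two least-probable nodes; the expected code length is the sum of the merged weights.
merge 1/100 + 1/50 → 3/100
merge 3/100 + 7/100 → 1/10
merge 1/10 + 17/100 → 27/100
merge 9/50 + 9/50 → 9/25
merge 9/50 + 19/100 → 37/100
merge 27/100 + 9/25 → 63/100
merge 37/100 + 63/100 → 1
L = 3/100 + 1/10 + 27/100 + 9/25 + 37/100 + 63/100 + 1 = 69/25 = 2.76 bits/symbol.

2.76 bits/symbol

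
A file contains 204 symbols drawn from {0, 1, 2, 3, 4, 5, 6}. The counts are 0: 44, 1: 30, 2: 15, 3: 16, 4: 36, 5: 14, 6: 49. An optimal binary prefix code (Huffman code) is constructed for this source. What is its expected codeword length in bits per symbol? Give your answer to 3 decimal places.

2.686 bits/symbol

Probabilities are the counts divided by 204.
Repeatedly combine the two least-probable nodes; the expected code length is the sum of the merged weights.
merge 7/102 + 5/68 → 29/204
merge 4/51 + 29/204 → 15/68
merge 5/34 + 3/17 → 11/34
merge 11/51 + 15/68 → 89/204
merge 49/204 + 11/34 → 115/204
merge 89/204 + 115/204 → 1
L = 29/204 + 15/68 + 11/34 + 89/204 + 115/204 + 1 = 137/51 ≈ 2.686 bits/symbol.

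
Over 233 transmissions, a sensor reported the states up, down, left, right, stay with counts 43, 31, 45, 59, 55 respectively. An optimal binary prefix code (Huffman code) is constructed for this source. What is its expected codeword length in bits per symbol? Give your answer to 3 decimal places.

Probabilities are the counts divided by 233.
Repeatedly combine the two least-probable nodes; the expected code length is the sum of the merged weights.
merge 31/233 + 43/233 → 74/233
merge 45/233 + 55/233 → 100/233
merge 59/233 + 74/233 → 133/233
merge 100/233 + 133/233 → 1
L = 74/233 + 100/233 + 133/233 + 1 = 540/233 ≈ 2.318 bits/symbol.

2.318 bits/symbol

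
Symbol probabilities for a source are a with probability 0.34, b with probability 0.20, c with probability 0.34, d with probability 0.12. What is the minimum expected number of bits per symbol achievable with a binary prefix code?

Repeatedly combine the two least-probable nodes; the expected code length is the sum of the merged weights.
merge 3/25 + 1/5 → 8/25
merge 8/25 + 17/50 → 33/50
merge 17/50 + 33/50 → 1
L = 8/25 + 33/50 + 1 = 99/50 = 1.98 bits/symbol.

1.98 bits/symbol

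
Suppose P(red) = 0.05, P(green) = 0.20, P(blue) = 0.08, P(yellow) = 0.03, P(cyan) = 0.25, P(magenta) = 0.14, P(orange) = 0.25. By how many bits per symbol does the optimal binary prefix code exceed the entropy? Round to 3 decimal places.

Entropy H = −Σ p log₂ p ≈ 2.5209 bits.
Huffman merges: 3/100+1/20→2/25; 2/25+2/25→4/25; 7/50+4/25→3/10; 1/5+1/4→9/20; 1/4+3/10→11/20; 9/20+11/20→1. L = 127/50 ≈ 2.5400.
L − H = 2.5400 − 2.5209 = 0.019 bits.

0.019 bits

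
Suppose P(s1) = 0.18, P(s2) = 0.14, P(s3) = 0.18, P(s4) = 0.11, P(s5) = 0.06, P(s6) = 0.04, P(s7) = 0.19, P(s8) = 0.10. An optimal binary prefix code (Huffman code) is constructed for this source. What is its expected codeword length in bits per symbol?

Repeatedly combine the two least-probable nodes; the expected code length is the sum of the merged weights.
merge 1/25 + 3/50 → 1/10
merge 1/10 + 1/10 → 1/5
merge 11/100 + 7/50 → 1/4
merge 9/50 + 9/50 → 9/25
merge 19/100 + 1/5 → 39/100
merge 1/4 + 9/25 → 61/100
merge 39/100 + 61/100 → 1
L = 1/10 + 1/5 + 1/4 + 9/25 + 39/100 + 61/100 + 1 = 291/100 = 2.91 bits/symbol.

2.91 bits/symbol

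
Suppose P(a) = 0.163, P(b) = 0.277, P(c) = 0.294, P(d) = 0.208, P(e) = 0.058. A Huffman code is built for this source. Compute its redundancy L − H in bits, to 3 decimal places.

0.053 bits

Entropy H = −Σ p log₂ p ≈ 2.1683 bits.
Huffman merges: 29/500+163/1000→221/1000; 26/125+221/1000→429/1000; 277/1000+147/500→571/1000; 429/1000+571/1000→1. L = 2221/1000 ≈ 2.2210.
L − H = 2.2210 − 2.1683 = 0.053 bits.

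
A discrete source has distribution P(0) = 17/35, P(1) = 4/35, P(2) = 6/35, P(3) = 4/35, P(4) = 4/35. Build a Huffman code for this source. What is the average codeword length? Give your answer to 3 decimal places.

Repeatedly combine the two least-probable nodes; the expected code length is the sum of the merged weights.
merge 4/35 + 4/35 → 8/35
merge 4/35 + 6/35 → 2/7
merge 8/35 + 2/7 → 18/35
merge 17/35 + 18/35 → 1
L = 8/35 + 2/7 + 18/35 + 1 = 71/35 ≈ 2.029 bits/symbol.

2.029 bits/symbol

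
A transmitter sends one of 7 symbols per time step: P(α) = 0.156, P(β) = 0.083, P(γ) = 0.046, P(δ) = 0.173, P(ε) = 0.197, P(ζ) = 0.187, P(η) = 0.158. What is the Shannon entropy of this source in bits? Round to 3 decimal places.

H = −Σ pᵢ log₂ pᵢ.
−0.156·log₂(0.156) = 0.4181
−0.083·log₂(0.083) = 0.2980
−0.046·log₂(0.046) = 0.2043
−0.173·log₂(0.173) = 0.4379
−0.197·log₂(0.197) = 0.4617
−0.187·log₂(0.187) = 0.4523
−0.158·log₂(0.158) = 0.4206
Sum ≈ 2.6930 → 2.693 bits.

2.693 bits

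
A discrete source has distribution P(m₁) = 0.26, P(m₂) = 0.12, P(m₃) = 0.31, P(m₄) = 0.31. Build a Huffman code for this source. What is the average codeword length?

2 bits/symbol

Repeatedly combine the two least-probable nodes; the expected code length is the sum of the merged weights.
merge 3/25 + 13/50 → 19/50
merge 31/100 + 31/100 → 31/50
merge 19/50 + 31/50 → 1
L = 19/50 + 31/50 + 1 = 2 bits/symbol.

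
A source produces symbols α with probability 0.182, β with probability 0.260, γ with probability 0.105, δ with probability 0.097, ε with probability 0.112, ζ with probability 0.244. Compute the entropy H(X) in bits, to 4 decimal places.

H = −Σ pᵢ log₂ pᵢ.
−0.182·log₂(0.182) = 0.4474
−0.260·log₂(0.260) = 0.5053
−0.105·log₂(0.105) = 0.3414
−0.097·log₂(0.097) = 0.3265
−0.112·log₂(0.112) = 0.3537
−0.244·log₂(0.244) = 0.4966
Sum ≈ 2.4708 → 2.4708 bits.

2.4708 bits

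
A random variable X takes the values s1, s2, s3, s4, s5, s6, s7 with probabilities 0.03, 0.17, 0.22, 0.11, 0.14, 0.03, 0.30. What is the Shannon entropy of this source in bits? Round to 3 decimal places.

H = −Σ pᵢ log₂ pᵢ.
−0.03·log₂(0.03) = 0.1518
−0.17·log₂(0.17) = 0.4346
−0.22·log₂(0.22) = 0.4806
−0.11·log₂(0.11) = 0.3503
−0.14·log₂(0.14) = 0.3971
−0.03·log₂(0.03) = 0.1518
−0.30·log₂(0.30) = 0.5211
Sum ≈ 2.4872 → 2.487 bits.

2.487 bits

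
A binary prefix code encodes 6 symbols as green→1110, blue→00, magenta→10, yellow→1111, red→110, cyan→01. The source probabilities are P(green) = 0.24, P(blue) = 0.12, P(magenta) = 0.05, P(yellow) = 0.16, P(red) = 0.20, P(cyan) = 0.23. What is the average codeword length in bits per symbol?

3 bits/symbol

L̄ = Σ pᵢ·ℓᵢ = 0.24·4 + 0.12·2 + 0.05·2 + 0.16·4 + 0.20·3 + 0.23·2 = 3 bits/symbol.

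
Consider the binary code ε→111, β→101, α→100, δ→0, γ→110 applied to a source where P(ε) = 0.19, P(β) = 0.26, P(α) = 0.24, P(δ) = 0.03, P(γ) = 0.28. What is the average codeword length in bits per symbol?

2.94 bits/symbol

L̄ = Σ pᵢ·ℓᵢ = 0.19·3 + 0.26·3 + 0.24·3 + 0.03·1 + 0.28·3 = 2.94 bits/symbol.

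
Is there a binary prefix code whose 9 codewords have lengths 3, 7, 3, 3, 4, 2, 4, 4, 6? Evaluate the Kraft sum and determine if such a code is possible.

With common denominator 2^7 = 128: Σ 2^(−ℓᵢ) = 16/128 + 1/128 + 16/128 + 16/128 + 8/128 + 32/128 + 8/128 + 8/128 + 2/128 = 107/128 = 0.8359375.
Kraft's inequality requires Σ ≤ 1; here Σ = 0.8359375 ≤ 1, so such a prefix code exists.

0.8359375; yes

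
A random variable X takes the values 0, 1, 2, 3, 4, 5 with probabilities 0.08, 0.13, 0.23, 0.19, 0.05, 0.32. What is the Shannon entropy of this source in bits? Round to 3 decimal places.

H = −Σ pᵢ log₂ pᵢ.
−0.08·log₂(0.08) = 0.2915
−0.13·log₂(0.13) = 0.3826
−0.23·log₂(0.23) = 0.4877
−0.19·log₂(0.19) = 0.4552
−0.05·log₂(0.05) = 0.2161
−0.32·log₂(0.32) = 0.5260
Sum ≈ 2.3592 → 2.359 bits.

2.359 bits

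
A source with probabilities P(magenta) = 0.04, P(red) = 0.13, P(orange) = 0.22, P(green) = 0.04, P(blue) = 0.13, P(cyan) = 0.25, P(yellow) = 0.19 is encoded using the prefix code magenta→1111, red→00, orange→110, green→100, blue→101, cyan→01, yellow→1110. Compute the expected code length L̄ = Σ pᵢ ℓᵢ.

2.85 bits/symbol

L̄ = Σ pᵢ·ℓᵢ = 0.04·4 + 0.13·2 + 0.22·3 + 0.04·3 + 0.13·3 + 0.25·2 + 0.19·4 = 2.85 bits/symbol.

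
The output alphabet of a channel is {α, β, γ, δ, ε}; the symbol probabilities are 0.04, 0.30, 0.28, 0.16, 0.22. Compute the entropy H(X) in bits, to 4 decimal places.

H = −Σ pᵢ log₂ pᵢ.
−0.04·log₂(0.04) = 0.1858
−0.30·log₂(0.30) = 0.5211
−0.28·log₂(0.28) = 0.5142
−0.16·log₂(0.16) = 0.4230
−0.22·log₂(0.22) = 0.4806
Sum ≈ 2.1247 → 2.1247 bits.

2.1247 bits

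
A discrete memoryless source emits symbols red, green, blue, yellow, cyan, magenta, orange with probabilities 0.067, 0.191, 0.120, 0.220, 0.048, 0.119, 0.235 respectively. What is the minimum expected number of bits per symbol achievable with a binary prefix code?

Repeatedly combine the two least-probable nodes; the expected code length is the sum of the merged weights.
merge 6/125 + 67/1000 → 23/200
merge 23/200 + 119/1000 → 117/500
merge 3/25 + 191/1000 → 311/1000
merge 11/50 + 117/500 → 227/500
merge 47/200 + 311/1000 → 273/500
merge 227/500 + 273/500 → 1
L = 23/200 + 117/500 + 311/1000 + 227/500 + 273/500 + 1 = 133/50 = 2.66 bits/symbol.

2.66 bits/symbol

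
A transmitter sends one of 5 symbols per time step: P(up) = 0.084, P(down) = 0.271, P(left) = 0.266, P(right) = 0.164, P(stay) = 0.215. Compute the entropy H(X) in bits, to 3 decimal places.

H = −Σ pᵢ log₂ pᵢ.
−0.084·log₂(0.084) = 0.3002
−0.271·log₂(0.271) = 0.5105
−0.266·log₂(0.266) = 0.5082
−0.164·log₂(0.164) = 0.4278
−0.215·log₂(0.215) = 0.4768
Sum ≈ 2.2234 → 2.223 bits.

2.223 bits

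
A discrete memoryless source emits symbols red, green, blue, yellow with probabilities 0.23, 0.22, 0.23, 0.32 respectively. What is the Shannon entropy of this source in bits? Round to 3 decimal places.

H = −Σ pᵢ log₂ pᵢ.
−0.23·log₂(0.23) = 0.4877
−0.22·log₂(0.22) = 0.4806
−0.23·log₂(0.23) = 0.4877
−0.32·log₂(0.32) = 0.5260
Sum ≈ 1.9819 → 1.982 bits.

1.982 bits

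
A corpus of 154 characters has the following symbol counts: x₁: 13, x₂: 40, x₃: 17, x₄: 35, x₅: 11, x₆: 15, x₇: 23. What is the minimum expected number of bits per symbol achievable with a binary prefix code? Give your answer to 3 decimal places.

Probabilities are the counts divided by 154.
Repeatedly combine the two least-probable nodes; the expected code length is the sum of the merged weights.
merge 1/14 + 13/154 → 12/77
merge 15/154 + 17/154 → 16/77
merge 23/154 + 12/77 → 47/154
merge 16/77 + 5/22 → 67/154
merge 20/77 + 47/154 → 87/154
merge 67/154 + 87/154 → 1
L = 12/77 + 16/77 + 47/154 + 67/154 + 87/154 + 1 = 411/154 ≈ 2.669 bits/symbol.

2.669 bits/symbol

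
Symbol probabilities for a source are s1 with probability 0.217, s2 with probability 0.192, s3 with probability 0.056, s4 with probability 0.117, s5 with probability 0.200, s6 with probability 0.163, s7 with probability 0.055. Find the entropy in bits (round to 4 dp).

H = −Σ pᵢ log₂ pᵢ.
−0.217·log₂(0.217) = 0.4783
−0.192·log₂(0.192) = 0.4571
−0.056·log₂(0.056) = 0.2329
−0.117·log₂(0.117) = 0.3622
−0.200·log₂(0.200) = 0.4644
−0.163·log₂(0.163) = 0.4266
−0.055·log₂(0.055) = 0.2301
Sum ≈ 2.6516 → 2.6516 bits.

2.6516 bits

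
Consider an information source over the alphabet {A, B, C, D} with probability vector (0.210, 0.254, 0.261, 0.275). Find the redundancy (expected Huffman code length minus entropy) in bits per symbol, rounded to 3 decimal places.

Entropy H = −Σ p log₂ p ≈ 1.9930 bits.
Huffman merges: 21/100+127/500→58/125; 261/1000+11/40→67/125; 58/125+67/125→1. L = 2 ≈ 2.0000.
L − H = 2.0000 − 1.9930 = 0.007 bits.

0.007 bits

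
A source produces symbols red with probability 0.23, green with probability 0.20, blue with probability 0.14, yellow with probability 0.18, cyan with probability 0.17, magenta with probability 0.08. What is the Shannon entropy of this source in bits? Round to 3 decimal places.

H = −Σ pᵢ log₂ pᵢ.
−0.23·log₂(0.23) = 0.4877
−0.20·log₂(0.20) = 0.4644
−0.14·log₂(0.14) = 0.3971
−0.18·log₂(0.18) = 0.4453
−0.17·log₂(0.17) = 0.4346
−0.08·log₂(0.08) = 0.2915
Sum ≈ 2.5206 → 2.521 bits.

2.521 bits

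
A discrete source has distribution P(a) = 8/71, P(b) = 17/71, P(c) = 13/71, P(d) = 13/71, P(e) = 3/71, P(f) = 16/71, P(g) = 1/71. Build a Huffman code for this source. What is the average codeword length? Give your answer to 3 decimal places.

Repeatedly combine the two least-probable nodes; the expected code length is the sum of the merged weights.
merge 1/71 + 3/71 → 4/71
merge 4/71 + 8/71 → 12/71
merge 12/71 + 13/71 → 25/71
merge 13/71 + 16/71 → 29/71
merge 17/71 + 25/71 → 42/71
merge 29/71 + 42/71 → 1
L = 4/71 + 12/71 + 25/71 + 29/71 + 42/71 + 1 = 183/71 ≈ 2.577 bits/symbol.

2.577 bits/symbol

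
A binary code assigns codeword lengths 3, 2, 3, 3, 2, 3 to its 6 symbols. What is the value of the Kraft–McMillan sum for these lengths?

With common denominator 2^3 = 8: Σ 2^(−ℓᵢ) = 1/8 + 2/8 + 1/8 + 1/8 + 2/8 + 1/8 = 8/8 = 1.

1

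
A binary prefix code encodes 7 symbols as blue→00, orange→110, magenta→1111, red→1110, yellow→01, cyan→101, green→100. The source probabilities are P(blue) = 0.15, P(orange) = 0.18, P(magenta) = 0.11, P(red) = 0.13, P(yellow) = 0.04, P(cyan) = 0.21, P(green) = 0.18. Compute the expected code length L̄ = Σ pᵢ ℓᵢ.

L̄ = Σ pᵢ·ℓᵢ = 0.15·2 + 0.18·3 + 0.11·4 + 0.13·4 + 0.04·2 + 0.21·3 + 0.18·3 = 3.05 bits/symbol.

3.05 bits/symbol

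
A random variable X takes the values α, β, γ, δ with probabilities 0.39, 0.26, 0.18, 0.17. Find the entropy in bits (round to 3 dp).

H = −Σ pᵢ log₂ pᵢ.
−0.39·log₂(0.39) = 0.5298
−0.26·log₂(0.26) = 0.5053
−0.18·log₂(0.18) = 0.4453
−0.17·log₂(0.17) = 0.4346
Sum ≈ 1.9150 → 1.915 bits.

1.915 bits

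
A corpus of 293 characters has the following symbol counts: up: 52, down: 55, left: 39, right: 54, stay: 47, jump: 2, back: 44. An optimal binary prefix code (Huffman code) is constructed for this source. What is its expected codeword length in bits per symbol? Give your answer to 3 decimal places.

Probabilities are the counts divided by 293.
Repeatedly combine the two least-probable nodes; the expected code length is the sum of the merged weights.
merge 2/293 + 39/293 → 41/293
merge 41/293 + 44/293 → 85/293
merge 47/293 + 52/293 → 99/293
merge 54/293 + 55/293 → 109/293
merge 85/293 + 99/293 → 184/293
merge 109/293 + 184/293 → 1
L = 41/293 + 85/293 + 99/293 + 109/293 + 184/293 + 1 = 811/293 ≈ 2.768 bits/symbol.

2.768 bits/symbol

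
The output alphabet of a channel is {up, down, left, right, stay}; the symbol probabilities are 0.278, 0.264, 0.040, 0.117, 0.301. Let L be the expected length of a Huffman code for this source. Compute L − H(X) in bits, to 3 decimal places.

Entropy H = −Σ p log₂ p ≈ 2.0900 bits.
Huffman merges: 1/25+117/1000→157/1000; 157/1000+33/125→421/1000; 139/500+301/1000→579/1000; 421/1000+579/1000→1. L = 2157/1000 ≈ 2.1570.
L − H = 2.1570 − 2.0900 = 0.067 bits.

0.067 bits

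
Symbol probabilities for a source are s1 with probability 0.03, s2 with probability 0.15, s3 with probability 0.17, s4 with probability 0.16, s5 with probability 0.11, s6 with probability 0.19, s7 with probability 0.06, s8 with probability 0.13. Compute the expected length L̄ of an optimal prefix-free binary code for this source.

2.9 bits/symbol

Repeatedly combine the two least-probable nodes; the expected code length is the sum of the merged weights.
merge 3/100 + 3/50 → 9/100
merge 9/100 + 11/100 → 1/5
merge 13/100 + 3/20 → 7/25
merge 4/25 + 17/100 → 33/100
merge 19/100 + 1/5 → 39/100
merge 7/25 + 33/100 → 61/100
merge 39/100 + 61/100 → 1
L = 9/100 + 1/5 + 7/25 + 33/100 + 39/100 + 61/100 + 1 = 29/10 = 2.9 bits/symbol.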